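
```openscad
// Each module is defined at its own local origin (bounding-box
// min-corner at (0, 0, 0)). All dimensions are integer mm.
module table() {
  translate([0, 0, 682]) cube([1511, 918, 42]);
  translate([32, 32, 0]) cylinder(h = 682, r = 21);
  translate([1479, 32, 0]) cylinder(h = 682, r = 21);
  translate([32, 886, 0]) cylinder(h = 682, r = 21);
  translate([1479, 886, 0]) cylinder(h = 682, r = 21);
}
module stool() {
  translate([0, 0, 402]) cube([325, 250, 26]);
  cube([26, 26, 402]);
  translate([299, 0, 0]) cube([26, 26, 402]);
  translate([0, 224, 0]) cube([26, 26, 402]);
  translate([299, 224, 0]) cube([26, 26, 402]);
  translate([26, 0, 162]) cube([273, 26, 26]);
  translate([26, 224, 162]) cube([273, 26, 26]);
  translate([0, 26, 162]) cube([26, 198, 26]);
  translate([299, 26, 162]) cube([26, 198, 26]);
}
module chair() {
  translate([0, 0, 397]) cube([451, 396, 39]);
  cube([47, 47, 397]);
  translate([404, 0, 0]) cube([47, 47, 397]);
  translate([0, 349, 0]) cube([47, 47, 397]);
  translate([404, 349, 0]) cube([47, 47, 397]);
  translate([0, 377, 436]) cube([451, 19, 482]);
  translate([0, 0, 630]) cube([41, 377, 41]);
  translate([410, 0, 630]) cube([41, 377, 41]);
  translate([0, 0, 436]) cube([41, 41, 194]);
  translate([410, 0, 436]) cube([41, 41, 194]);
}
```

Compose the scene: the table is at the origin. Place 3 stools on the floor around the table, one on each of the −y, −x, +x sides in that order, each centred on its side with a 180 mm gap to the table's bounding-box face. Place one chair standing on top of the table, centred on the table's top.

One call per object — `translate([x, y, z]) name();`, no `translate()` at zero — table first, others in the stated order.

table();
translate([593, -430, 0]) stool();
translate([-505, 334, 0]) stool();
translate([1691, 334, 0]) stool();
translate([530, 261, 724]) chair();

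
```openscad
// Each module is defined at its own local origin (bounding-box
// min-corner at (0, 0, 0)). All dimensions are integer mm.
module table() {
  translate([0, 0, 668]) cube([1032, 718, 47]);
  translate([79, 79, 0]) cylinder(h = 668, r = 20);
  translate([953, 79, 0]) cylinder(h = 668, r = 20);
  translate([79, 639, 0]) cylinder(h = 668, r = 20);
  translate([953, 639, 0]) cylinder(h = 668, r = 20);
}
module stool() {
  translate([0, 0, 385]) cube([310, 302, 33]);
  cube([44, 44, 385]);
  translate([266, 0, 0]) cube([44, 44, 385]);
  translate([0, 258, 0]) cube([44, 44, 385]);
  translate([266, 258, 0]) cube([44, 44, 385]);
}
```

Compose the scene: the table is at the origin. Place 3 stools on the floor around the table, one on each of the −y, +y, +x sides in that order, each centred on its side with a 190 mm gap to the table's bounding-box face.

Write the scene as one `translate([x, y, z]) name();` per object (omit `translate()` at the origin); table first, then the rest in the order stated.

table();
translate([361, -492, 0]) stool();
translate([361, 908, 0]) stool();
translate([1222, 208, 0]) stool();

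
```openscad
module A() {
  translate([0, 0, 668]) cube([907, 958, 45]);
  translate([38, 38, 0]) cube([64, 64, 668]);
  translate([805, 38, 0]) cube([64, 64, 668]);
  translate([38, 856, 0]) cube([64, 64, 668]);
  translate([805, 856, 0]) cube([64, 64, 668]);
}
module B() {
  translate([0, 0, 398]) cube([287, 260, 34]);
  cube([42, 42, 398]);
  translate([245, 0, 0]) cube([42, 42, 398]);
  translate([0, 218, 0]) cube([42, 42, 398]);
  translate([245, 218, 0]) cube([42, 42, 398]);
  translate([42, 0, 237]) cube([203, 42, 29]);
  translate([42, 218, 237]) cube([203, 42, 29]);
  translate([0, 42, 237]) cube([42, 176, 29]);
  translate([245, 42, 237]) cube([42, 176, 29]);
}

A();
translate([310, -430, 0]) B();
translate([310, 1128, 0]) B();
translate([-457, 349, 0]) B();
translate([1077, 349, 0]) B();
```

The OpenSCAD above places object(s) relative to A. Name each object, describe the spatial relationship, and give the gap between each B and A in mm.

A is a table. B is a stool. Four stools sit around the table at the −y, +y, −x, +x sides. The gap between each stool and the table is 170 mm.

Each stool's nearest face is 170 mm from the table's bounding box.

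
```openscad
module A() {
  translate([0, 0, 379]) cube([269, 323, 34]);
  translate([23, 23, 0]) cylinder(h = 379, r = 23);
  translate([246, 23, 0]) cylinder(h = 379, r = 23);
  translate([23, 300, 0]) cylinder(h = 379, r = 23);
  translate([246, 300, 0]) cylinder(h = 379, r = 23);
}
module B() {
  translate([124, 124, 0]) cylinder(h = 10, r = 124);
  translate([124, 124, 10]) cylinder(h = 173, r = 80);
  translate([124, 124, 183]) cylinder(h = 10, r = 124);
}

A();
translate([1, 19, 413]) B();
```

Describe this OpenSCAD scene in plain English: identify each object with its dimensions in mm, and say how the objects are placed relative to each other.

A is a simple wooden stool: a rectangular seat 269 mm (x) by 323 mm (y), 34 mm thick, top face at z = 413 mm, on four round legs, each 46 mm in diameter. The legs rest on z = 0, each leg's axis is inset half a diameter from the nearest pair of seat edges (so the leg's bounding box is flush with the corner).

B is a spool: two coaxial disc flanges of radius 124 mm and thickness 10 mm, joined by a core cylinder of radius 80 mm and height 173 mm. The lower flange rests on z = 0 and the three cylinders share a vertical axis.

The spool is on top of the stool.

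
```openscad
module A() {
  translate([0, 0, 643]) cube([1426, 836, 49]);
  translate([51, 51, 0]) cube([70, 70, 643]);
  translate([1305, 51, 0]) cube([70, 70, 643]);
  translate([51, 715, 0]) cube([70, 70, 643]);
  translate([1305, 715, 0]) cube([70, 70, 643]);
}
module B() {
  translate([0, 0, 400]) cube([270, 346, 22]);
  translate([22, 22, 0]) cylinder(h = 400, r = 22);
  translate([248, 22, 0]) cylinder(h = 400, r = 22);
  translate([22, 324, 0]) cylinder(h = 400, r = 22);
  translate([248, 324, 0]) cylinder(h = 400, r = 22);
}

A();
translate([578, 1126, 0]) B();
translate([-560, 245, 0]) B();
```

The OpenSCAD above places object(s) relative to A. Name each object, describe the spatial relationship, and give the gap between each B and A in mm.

Each stool's nearest face is 290 mm from the table's bounding box.

A is a table. B is a stool. Two stools sit around the table at the +y, −x sides. The gap between each stool and the table is 290 mm.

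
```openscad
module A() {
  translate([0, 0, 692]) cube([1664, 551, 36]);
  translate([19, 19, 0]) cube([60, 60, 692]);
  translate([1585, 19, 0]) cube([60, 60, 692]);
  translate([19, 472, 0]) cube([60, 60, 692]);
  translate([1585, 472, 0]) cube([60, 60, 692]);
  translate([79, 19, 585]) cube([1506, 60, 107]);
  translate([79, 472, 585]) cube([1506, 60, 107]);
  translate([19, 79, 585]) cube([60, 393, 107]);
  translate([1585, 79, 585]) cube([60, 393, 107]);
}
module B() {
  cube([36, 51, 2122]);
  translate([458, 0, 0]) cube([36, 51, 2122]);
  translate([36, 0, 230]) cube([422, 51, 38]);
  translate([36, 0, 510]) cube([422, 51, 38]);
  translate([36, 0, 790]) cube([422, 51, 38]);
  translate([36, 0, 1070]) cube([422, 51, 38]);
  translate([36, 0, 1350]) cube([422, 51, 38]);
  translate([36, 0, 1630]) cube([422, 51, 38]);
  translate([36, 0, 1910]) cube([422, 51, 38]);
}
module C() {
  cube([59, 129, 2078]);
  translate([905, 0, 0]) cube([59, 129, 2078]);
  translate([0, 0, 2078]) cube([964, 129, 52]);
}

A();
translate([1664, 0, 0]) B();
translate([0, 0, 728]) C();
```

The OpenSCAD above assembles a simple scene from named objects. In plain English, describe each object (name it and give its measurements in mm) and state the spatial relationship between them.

A is a rectangular dining table. The top is 1664×551×36 mm with its upper surface at z = 728 mm. It stands on four 60×60 mm square legs, each inset 19 mm from the nearest pair of top edges, running from the floor to the underside of the top. Four apron rails, 60 mm thick and 107 mm tall, run between adjacent legs with their top edges flush with the underside of the top and their outer faces flush with the legs' outer faces.

B is a wooden ladder with two side rails of 36×51 mm section and 2122 mm height, set 494 mm apart overall. Between them run 7 rectangular rungs (51 mm deep, 38 mm thick), front faces flush with the rails' −y face. The bottom of the first rung is 230 mm above the floor and each subsequent rung is 280 mm higher than the one below.

C is a rectangular door frame: two vertical jambs of 59×129 mm section, 2078 mm tall, with a clear opening 846 mm wide between their inner faces. A header 52 mm tall and 129 mm deep lies on top of the jambs and spans the full outside width.

The ladder is against the table's +x side, with their −y faces flush. The door frame is on top of the table.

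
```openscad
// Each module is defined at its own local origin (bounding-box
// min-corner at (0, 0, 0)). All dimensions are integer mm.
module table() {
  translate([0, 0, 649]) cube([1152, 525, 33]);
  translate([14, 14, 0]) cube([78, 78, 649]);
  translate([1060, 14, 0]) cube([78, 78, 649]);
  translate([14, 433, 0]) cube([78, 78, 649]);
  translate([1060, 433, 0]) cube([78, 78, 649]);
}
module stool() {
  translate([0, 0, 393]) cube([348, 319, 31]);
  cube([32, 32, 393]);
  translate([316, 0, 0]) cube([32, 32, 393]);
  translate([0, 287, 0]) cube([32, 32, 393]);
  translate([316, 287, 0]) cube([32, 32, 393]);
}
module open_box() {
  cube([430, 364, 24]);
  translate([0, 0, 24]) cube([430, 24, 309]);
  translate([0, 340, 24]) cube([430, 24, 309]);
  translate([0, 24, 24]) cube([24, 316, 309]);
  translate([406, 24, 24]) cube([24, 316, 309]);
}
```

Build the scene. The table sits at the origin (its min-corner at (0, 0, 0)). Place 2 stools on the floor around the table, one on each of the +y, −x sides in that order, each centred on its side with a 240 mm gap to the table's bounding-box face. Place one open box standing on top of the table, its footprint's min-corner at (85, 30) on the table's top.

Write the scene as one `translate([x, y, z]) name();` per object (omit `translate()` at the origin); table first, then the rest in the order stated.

table();
translate([402, 765, 0]) stool();
translate([-588, 103, 0]) stool();
translate([85, 30, 682]) open_box();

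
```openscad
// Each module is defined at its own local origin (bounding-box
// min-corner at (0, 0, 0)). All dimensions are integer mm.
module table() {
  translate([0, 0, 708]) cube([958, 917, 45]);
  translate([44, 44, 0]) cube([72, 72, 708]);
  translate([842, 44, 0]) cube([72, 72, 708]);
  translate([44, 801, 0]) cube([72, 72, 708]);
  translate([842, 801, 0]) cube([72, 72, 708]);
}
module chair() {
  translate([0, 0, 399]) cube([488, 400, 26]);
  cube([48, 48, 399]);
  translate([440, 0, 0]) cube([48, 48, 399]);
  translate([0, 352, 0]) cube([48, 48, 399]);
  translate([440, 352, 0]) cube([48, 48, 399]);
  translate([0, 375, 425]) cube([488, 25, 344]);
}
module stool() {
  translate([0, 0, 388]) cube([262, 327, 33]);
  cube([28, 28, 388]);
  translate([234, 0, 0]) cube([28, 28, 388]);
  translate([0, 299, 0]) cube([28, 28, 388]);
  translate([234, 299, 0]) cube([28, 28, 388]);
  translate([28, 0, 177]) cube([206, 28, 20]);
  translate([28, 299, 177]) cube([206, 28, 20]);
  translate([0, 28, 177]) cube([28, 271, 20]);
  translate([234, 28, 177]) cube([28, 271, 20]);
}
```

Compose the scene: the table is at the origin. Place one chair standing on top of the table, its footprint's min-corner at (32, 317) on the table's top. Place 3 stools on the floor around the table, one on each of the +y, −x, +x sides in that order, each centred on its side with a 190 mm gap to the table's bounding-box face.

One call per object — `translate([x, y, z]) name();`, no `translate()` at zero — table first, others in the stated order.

table();
translate([32, 317, 753]) chair();
translate([348, 1107, 0]) stool();
translate([-452, 295, 0]) stool();
translate([1148, 295, 0]) stool();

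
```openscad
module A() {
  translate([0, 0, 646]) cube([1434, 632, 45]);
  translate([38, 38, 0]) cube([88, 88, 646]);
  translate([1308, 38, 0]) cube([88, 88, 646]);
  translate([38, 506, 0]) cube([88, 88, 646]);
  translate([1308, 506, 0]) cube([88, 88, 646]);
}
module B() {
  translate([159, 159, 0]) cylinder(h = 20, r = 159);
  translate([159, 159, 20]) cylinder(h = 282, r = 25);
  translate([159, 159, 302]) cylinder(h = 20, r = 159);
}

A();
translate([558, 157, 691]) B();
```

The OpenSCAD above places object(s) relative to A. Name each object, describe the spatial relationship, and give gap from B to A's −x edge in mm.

The spool's min-x is at 558; the table's min-x is 0; gap = 558 mm.

A is a table. B is a spool. The spool is on top of the table, centred. The gap from the spool to the table's −x edge is 558 mm.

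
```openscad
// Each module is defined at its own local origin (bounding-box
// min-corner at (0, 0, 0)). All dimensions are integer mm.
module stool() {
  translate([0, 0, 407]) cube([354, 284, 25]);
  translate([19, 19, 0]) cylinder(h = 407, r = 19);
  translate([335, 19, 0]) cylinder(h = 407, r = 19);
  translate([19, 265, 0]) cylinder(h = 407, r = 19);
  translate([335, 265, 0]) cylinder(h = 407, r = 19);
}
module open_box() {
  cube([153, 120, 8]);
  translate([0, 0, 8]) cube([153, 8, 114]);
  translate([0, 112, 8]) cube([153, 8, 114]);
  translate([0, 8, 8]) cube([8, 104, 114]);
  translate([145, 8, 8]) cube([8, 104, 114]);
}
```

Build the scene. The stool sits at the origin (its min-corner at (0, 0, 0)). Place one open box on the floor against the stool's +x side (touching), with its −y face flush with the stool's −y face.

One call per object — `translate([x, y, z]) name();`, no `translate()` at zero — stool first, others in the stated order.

stool();
translate([354, 0, 0]) open_box();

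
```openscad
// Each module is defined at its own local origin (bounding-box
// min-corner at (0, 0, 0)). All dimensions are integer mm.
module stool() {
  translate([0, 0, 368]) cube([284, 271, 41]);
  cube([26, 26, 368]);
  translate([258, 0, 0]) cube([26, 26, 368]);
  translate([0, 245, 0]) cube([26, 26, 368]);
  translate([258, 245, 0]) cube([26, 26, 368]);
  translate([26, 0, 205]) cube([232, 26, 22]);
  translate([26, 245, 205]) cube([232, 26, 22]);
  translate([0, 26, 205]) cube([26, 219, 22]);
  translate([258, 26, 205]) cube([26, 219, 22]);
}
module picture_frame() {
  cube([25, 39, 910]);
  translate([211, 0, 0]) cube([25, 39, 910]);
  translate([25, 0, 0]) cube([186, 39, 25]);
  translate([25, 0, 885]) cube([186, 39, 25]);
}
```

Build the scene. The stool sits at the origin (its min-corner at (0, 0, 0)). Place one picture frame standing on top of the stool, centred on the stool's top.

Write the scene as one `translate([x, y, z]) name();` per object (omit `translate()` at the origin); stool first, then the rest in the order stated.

stool();
translate([24, 116, 409]) picture_frame();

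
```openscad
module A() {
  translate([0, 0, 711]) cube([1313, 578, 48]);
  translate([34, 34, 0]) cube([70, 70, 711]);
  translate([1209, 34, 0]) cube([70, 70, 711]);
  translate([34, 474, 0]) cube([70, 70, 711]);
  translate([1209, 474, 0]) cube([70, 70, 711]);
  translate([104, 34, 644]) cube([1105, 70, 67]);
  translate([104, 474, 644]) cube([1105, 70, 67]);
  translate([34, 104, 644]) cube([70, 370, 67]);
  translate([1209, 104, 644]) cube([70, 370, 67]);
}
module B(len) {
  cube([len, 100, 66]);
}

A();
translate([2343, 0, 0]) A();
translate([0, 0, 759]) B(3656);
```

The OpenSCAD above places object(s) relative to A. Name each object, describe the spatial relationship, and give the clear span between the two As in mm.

A is a table. B is a beam. A beam spans the tops of two tables. The clear span between the two tables is 1030 mm.

Second table starts at x = 2343; first ends at x = 1313; clear span = 2343 − 1313 = 1030 mm.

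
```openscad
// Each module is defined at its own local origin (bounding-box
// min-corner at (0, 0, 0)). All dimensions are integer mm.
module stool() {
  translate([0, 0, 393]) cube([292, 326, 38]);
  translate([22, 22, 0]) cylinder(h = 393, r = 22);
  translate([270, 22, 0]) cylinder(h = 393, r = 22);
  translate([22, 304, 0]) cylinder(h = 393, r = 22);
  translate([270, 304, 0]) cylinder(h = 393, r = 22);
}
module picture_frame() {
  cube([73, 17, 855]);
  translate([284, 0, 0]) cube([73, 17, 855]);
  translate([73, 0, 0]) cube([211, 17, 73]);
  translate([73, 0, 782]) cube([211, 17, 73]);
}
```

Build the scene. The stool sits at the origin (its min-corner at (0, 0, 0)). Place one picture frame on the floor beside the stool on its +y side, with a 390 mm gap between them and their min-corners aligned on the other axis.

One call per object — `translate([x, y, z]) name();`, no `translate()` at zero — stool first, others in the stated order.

stool();
translate([0, 716, 0]) picture_frame();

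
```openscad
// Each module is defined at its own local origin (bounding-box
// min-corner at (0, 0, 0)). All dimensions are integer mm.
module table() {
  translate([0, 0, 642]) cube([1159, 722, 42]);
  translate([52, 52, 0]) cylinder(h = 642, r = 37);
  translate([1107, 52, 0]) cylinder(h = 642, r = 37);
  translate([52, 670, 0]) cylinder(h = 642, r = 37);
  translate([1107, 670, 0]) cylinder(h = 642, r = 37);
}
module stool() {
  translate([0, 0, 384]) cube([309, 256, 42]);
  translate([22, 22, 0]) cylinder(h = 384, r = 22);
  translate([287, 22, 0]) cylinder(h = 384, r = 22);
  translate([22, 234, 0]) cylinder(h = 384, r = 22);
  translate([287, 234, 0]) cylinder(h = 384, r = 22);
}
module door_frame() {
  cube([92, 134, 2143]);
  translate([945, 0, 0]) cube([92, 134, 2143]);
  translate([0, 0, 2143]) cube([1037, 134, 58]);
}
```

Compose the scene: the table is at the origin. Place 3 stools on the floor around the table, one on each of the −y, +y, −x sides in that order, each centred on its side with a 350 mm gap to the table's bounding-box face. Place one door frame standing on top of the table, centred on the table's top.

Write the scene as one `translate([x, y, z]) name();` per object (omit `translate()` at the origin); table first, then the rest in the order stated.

table();
translate([425, -606, 0]) stool();
translate([425, 1072, 0]) stool();
translate([-659, 233, 0]) stool();
translate([61, 294, 684]) door_frame();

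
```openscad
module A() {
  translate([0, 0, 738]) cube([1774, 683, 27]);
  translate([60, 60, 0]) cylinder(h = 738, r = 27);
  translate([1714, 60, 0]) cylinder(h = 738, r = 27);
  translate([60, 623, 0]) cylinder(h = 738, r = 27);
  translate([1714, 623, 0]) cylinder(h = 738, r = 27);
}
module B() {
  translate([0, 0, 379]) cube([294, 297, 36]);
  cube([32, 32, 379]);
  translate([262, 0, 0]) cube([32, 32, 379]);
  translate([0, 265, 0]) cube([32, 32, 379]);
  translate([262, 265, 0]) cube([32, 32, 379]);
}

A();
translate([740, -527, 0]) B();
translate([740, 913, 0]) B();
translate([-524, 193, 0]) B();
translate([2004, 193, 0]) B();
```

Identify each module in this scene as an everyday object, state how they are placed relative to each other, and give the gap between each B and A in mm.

Each stool's nearest face is 230 mm from the table's bounding box.

A is a table. B is a stool. Four stools sit around the table at the −y, +y, −x, +x sides. The gap between each stool and the table is 230 mm.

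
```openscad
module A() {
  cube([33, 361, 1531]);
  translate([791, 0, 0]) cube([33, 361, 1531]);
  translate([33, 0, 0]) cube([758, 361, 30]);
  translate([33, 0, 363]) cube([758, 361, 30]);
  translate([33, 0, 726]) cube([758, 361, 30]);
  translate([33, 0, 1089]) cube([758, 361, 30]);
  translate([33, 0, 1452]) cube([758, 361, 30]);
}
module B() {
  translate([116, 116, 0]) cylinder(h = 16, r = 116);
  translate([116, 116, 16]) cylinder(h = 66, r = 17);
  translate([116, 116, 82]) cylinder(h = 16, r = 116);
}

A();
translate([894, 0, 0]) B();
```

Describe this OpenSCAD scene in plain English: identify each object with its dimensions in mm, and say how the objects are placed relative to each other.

A is a bookshelf 824 mm wide overall, 361 mm deep and 1531 mm tall. The two sides are 33 mm thick vertical panels. 5 horizontal shelves of 30 mm thickness span between the inner faces of the sides; the lowest shelf sits on the floor and shelves are stacked with a clear vertical gap of 333 mm between each pair.

B is a spool: two coaxial disc flanges of radius 116 mm and thickness 16 mm, joined by a core cylinder of radius 17 mm and height 66 mm. The lower flange rests on z = 0 and the three cylinders share a vertical axis.

The spool is on the floor beside the bookshelf on its +x side.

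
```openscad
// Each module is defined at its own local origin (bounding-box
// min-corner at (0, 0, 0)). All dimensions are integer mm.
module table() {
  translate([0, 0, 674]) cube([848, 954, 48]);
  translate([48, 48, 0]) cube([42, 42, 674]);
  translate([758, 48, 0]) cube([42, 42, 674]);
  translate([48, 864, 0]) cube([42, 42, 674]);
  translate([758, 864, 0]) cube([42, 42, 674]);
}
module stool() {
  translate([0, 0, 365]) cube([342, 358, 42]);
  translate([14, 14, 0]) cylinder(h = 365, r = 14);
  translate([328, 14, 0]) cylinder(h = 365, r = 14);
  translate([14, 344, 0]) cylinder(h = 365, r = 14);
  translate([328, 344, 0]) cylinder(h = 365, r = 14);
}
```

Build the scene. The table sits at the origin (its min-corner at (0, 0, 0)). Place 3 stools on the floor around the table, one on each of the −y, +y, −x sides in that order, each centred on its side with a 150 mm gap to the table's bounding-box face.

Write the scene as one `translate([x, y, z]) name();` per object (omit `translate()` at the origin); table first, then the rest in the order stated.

table();
translate([253, -508, 0]) stool();
translate([253, 1104, 0]) stool();
translate([-492, 298, 0]) stool();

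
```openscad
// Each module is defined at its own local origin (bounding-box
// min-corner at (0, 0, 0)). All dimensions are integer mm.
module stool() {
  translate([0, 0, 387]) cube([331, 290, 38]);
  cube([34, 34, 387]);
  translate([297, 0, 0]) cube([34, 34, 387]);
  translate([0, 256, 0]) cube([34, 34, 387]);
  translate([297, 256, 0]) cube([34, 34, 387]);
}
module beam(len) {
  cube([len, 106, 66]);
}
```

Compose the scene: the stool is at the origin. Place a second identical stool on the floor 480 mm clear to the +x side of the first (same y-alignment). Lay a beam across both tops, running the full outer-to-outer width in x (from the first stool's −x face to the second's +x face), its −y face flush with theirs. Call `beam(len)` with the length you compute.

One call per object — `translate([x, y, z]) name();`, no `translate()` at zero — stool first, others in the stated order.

stool();
translate([811, 0, 0]) stool();
translate([0, 0, 425]) beam(1142);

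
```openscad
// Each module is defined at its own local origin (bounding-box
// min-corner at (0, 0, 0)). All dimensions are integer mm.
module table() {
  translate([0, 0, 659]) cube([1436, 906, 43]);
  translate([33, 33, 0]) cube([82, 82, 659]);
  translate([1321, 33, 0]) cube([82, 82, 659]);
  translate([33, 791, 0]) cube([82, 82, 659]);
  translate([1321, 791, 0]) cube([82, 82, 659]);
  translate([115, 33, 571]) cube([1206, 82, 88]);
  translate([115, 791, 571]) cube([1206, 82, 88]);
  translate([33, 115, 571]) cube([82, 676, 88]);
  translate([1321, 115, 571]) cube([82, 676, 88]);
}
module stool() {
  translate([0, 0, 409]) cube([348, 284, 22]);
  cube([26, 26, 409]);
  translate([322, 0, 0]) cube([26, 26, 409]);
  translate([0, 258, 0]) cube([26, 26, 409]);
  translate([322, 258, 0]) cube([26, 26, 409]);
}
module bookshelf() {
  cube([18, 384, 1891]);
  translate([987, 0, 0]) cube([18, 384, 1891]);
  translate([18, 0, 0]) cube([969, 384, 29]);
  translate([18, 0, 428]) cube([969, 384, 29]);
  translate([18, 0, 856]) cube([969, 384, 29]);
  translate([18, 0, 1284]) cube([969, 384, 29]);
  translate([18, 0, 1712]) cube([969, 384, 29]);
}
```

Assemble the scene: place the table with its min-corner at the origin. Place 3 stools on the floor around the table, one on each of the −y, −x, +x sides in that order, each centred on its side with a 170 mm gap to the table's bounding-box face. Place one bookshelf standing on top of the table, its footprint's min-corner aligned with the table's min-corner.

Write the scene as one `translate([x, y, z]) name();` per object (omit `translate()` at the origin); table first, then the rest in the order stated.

table();
translate([544, -454, 0]) stool();
translate([-518, 311, 0]) stool();
translate([1606, 311, 0]) stool();
translate([0, 0, 702]) bookshelf();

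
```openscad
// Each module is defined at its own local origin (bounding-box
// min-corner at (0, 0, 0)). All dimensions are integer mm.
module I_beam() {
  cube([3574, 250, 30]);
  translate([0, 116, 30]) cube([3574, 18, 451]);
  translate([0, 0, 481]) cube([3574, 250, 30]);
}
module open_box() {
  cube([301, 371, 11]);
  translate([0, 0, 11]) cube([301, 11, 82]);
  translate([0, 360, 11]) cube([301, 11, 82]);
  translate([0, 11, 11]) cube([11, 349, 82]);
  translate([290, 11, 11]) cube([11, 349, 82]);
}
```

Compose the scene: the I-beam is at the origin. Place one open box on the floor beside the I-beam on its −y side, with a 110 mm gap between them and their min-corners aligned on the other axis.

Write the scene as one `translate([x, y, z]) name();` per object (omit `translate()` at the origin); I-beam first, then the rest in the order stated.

I_beam();
translate([0, -481, 0]) open_box();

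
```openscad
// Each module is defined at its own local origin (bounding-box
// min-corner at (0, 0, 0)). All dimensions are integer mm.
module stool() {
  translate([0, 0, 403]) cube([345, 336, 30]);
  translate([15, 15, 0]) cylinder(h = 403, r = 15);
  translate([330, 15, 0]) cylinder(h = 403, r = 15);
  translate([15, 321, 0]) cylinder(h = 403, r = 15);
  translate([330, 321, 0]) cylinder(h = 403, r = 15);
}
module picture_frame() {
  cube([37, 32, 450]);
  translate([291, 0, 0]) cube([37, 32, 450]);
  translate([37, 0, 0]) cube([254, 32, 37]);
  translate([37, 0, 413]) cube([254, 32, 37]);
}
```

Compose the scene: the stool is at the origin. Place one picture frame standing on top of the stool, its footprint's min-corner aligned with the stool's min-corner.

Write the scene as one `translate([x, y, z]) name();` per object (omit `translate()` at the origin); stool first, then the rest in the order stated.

stool();
translate([0, 0, 433]) picture_frame();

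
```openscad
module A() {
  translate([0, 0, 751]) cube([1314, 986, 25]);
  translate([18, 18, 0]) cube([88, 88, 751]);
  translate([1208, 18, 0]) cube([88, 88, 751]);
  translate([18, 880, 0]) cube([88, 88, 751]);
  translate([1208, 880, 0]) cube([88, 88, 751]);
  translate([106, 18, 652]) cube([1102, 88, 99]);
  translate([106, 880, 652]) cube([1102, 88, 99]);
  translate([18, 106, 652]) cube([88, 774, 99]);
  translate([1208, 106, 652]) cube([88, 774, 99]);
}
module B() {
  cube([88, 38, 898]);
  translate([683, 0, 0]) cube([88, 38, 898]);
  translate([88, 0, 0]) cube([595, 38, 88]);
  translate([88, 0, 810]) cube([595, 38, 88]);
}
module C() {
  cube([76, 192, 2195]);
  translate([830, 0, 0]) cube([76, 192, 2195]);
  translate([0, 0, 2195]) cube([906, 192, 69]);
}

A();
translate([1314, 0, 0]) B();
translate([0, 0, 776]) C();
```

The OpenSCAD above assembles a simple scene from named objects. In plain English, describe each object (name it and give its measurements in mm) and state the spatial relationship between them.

A is a table with a 1314×986 mm rectangular top, 25 mm thick, top surface at z = 776 mm, supported by four 88×88 mm square legs, each inset 18 mm from the nearest pair of top edges, running from the floor. Four apron rails, 88 mm thick and 99 mm tall, run between adjacent legs with their top edges flush with the underside of the top and their outer faces flush with the legs' outer faces.

B is a rectangular picture frame lying in the x–z plane (depth along y). The opening is 595 mm wide (x) by 722 mm tall (z), surrounded by a border 88 mm wide on all four sides. The frame is 38 mm deep and is made of two full-height vertical stiles with two horizontal rails fitted between them.

C is a door frame. The clear opening is 754 mm wide and 2195 mm high. Two 76 mm wide jambs, 192 mm deep, stand either side of the opening from the floor to the top of the opening. A 69 mm thick head sits across the top of both jambs, spanning the full outside width of the frame.

The picture frame is against the table's +x side, with their −y faces flush. The door frame is on top of the table.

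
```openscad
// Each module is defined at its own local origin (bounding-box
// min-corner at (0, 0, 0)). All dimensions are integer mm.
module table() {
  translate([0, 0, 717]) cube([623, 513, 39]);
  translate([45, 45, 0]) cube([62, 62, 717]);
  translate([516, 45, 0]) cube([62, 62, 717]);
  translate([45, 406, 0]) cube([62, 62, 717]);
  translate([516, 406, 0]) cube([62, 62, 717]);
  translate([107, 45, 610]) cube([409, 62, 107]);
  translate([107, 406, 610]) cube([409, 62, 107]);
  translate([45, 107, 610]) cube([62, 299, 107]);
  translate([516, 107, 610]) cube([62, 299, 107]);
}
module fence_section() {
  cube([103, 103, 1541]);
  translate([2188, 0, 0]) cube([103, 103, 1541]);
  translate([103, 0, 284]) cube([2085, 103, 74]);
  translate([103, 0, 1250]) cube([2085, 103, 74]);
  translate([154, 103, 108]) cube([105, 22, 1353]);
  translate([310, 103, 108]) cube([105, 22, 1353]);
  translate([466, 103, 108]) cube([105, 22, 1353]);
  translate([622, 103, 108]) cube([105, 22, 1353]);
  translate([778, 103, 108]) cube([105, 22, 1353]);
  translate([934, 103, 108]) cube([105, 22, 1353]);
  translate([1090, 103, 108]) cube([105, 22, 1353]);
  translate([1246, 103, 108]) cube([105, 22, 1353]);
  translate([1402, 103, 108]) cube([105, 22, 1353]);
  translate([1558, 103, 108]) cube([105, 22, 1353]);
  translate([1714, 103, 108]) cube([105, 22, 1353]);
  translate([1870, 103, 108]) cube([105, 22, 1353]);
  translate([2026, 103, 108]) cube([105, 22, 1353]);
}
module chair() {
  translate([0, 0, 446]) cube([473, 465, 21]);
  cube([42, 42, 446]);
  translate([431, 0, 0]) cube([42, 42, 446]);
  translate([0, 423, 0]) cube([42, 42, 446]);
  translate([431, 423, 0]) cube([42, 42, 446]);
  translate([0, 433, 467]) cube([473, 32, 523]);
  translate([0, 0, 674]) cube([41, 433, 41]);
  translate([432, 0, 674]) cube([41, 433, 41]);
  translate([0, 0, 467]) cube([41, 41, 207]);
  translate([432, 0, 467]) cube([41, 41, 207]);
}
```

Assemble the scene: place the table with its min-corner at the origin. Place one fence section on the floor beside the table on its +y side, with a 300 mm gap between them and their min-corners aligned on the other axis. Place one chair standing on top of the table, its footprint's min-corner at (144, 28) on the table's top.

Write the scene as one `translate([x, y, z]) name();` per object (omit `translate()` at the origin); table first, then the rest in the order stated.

table();
translate([0, 813, 0]) fence_section();
translate([144, 28, 756]) chair();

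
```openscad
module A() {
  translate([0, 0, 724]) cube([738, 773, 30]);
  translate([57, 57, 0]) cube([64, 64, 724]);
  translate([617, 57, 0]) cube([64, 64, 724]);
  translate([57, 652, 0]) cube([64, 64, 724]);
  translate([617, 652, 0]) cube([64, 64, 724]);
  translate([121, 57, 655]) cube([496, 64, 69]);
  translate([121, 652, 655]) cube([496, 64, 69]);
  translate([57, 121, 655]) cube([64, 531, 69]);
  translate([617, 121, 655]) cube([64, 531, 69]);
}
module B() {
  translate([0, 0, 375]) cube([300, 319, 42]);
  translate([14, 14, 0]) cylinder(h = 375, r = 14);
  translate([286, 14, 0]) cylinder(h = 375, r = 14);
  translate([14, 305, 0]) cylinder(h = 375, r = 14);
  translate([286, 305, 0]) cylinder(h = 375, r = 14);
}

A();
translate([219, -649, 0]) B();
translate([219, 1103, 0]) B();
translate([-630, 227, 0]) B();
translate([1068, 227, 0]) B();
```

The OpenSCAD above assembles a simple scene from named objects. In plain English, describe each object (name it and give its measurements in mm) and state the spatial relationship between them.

A is a table with a 738×773 mm rectangular top, 30 mm thick, top surface at z = 754 mm, supported by four 64×64 mm square legs, each inset 57 mm from the nearest pair of top edges, running from the floor. Four apron rails, 64 mm thick and 69 mm tall, run between adjacent legs with their top edges flush with the underside of the top and their outer faces flush with the legs' outer faces.

B is a four-legged stool. The seat is 300×319 mm, 42 mm thick, top at z = 417 mm. It stands on four round legs, each 28 mm in diameter, from z = 0 to the seat underside, each leg's axis is inset half a diameter from the nearest pair of seat edges (so the leg's bounding box is flush with the corner).

Four stools sit around the table at the −y, +y, −x, +x sides.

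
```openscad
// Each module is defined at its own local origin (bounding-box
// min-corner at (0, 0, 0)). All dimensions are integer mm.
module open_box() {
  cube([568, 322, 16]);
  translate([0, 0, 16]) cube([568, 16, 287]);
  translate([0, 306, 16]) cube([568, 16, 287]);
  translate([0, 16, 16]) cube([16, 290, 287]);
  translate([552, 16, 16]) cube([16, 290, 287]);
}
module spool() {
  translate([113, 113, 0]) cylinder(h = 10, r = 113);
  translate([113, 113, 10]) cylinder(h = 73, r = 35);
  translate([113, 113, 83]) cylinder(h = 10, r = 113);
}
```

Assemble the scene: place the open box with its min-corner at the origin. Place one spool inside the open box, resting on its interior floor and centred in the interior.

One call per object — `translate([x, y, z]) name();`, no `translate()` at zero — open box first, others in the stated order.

open_box();
translate([171, 48, 16]) spool();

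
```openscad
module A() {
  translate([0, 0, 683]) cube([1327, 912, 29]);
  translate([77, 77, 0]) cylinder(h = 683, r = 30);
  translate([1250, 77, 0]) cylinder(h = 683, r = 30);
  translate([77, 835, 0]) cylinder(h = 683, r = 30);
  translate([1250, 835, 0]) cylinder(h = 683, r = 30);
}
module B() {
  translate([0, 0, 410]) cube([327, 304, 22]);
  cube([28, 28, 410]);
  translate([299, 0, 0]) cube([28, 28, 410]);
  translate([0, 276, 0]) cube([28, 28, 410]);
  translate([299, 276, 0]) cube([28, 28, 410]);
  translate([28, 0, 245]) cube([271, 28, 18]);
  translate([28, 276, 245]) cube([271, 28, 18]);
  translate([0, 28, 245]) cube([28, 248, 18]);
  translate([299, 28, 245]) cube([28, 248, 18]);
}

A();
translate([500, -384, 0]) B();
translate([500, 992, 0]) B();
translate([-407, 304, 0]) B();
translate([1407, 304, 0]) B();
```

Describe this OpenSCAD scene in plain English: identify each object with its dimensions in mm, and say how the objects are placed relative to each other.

A is a rectangular dining table. The top is 1327×912×29 mm with its upper surface at z = 712 mm. It stands on four round legs of 60 mm diameter, each leg's bounding box inset 47 mm from the nearest pair of top edges, running from the floor to the underside of the top.

B is a four-legged stool. The seat is a 327×304×22 mm slab whose top surface is at z = 432 mm; four square legs, each 28×28 mm in cross-section, run from the floor (z = 0) to the underside of the seat, each flush with a corner of the seat. Four stretchers, 28 mm wide and 18 mm tall, connect adjacent legs with their undersides at z = 245 mm, each running between the inner faces of the legs it joins and aligned with the legs' outer faces on the other axis.

Four stools sit around the table at the −y, +y, −x, +x sides.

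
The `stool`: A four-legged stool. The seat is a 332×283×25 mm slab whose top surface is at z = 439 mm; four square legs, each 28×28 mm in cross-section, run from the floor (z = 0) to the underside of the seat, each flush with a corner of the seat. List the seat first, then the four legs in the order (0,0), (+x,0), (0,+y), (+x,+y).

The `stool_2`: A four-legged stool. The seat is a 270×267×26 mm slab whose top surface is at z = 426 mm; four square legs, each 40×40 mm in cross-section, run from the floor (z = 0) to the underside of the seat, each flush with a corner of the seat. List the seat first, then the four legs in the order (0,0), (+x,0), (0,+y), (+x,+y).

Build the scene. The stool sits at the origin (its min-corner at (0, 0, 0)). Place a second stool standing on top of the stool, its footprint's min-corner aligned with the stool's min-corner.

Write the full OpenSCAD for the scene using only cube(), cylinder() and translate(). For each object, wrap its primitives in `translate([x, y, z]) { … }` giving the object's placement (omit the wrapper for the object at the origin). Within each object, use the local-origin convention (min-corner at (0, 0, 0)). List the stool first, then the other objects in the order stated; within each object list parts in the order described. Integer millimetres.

translate([0, 0, 414]) cube([332, 283, 25]);
cube([28, 28, 414]);
translate([304, 0, 0]) cube([28, 28, 414]);
translate([0, 255, 0]) cube([28, 28, 414]);
translate([304, 255, 0]) cube([28, 28, 414]);
translate([0, 0, 439]) {
  translate([0, 0, 400]) cube([270, 267, 26]);
  cube([40, 40, 400]);
  translate([230, 0, 0]) cube([40, 40, 400]);
  translate([0, 227, 0]) cube([40, 40, 400]);
  translate([230, 227, 0]) cube([40, 40, 400]);
}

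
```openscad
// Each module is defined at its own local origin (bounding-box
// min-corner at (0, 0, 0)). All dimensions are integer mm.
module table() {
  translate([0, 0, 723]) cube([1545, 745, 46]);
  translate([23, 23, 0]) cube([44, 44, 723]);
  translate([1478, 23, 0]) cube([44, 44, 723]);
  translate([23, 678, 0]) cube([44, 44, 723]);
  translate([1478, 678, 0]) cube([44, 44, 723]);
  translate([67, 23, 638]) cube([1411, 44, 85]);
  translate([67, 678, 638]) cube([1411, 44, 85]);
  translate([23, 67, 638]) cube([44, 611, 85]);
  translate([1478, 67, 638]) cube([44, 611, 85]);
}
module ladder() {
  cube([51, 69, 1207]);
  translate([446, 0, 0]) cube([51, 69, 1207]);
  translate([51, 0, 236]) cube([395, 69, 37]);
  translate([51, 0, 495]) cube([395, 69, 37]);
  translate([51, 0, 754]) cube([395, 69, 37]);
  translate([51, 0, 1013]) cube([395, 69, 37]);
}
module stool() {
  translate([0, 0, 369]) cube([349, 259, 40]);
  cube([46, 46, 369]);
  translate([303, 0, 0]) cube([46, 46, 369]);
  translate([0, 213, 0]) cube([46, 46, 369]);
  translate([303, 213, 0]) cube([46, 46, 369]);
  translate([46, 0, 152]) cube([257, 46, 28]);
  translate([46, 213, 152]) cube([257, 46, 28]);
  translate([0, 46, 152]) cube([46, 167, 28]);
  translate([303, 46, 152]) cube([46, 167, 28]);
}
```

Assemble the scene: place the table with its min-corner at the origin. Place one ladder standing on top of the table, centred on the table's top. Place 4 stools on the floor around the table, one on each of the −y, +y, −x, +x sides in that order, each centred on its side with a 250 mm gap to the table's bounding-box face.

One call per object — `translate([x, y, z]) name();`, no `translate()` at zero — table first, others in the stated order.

table();
translate([524, 338, 769]) ladder();
translate([598, -509, 0]) stool();
translate([598, 995, 0]) stool();
translate([-599, 243, 0]) stool();
translate([1795, 243, 0]) stool();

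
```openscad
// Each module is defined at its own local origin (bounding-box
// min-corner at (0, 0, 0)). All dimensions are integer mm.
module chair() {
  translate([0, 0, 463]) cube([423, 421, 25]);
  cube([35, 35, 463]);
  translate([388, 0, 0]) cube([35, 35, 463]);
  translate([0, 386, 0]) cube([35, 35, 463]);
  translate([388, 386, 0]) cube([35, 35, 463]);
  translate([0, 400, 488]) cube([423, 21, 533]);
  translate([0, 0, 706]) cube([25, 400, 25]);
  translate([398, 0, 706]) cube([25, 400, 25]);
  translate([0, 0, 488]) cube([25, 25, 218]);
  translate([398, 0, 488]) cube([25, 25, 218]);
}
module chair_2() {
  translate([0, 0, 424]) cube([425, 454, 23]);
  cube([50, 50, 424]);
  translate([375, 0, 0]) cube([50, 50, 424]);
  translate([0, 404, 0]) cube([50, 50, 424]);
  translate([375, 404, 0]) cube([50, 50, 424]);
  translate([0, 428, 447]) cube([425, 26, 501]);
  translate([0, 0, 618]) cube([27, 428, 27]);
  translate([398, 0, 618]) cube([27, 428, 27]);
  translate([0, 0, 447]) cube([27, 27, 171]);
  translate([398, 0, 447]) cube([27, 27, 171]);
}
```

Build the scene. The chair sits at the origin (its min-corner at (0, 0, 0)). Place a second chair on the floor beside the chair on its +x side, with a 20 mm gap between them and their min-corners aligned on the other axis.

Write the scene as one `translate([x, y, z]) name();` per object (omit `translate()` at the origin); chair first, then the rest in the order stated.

chair();
translate([443, 0, 0]) chair_2();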